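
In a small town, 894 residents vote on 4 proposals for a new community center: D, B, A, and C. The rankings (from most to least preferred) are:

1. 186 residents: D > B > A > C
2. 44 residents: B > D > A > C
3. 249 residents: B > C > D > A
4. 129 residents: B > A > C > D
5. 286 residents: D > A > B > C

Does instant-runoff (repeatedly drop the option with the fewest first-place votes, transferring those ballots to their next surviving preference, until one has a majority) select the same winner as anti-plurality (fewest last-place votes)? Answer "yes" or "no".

Instant-runoff — R1 D 472, B 422, A 0, C 0 (D winner). Winner: D.
Anti-plurality — last-place votes: D 129, B 0, A 249, C 516. Winner: B.
The two methods disagree.

no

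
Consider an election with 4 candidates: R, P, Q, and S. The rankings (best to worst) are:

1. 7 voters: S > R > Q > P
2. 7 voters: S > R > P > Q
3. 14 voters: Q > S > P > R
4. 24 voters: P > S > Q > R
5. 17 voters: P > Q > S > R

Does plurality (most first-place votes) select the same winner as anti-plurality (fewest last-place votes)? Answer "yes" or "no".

Plurality — first-place votes: R 0, P 41, Q 14, S 14. Winner: P.
Anti-plurality — last-place votes: R 55, P 7, Q 7, S 0. Winner: S.
The two methods disagree.

no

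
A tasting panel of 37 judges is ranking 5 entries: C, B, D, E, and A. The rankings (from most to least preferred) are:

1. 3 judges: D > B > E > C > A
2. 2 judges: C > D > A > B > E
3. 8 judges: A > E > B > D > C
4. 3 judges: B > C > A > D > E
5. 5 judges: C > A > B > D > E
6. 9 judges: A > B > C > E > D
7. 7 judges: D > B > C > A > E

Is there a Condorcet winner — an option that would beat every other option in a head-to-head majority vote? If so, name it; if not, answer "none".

none

Checking pairwise contests:
B beats C 30–7.
A beats B 24–13.
C beats D 19–18.
C beats E 26–11.
C beats A 20–17.
Every option loses at least one head-to-head, so there is no Condorcet winner.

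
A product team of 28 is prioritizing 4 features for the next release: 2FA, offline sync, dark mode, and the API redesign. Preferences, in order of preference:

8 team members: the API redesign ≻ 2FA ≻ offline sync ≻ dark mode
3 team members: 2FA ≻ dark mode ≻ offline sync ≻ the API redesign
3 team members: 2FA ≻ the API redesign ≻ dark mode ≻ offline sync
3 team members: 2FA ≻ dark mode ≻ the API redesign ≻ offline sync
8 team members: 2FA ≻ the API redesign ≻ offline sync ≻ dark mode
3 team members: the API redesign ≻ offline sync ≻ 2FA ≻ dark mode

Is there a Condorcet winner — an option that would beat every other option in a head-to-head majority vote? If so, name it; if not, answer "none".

2FA vs offline sync: 25–3 for 2FA.
2FA vs dark mode: 28–0 for 2FA.
2FA vs the API redesign: 17–11 for 2FA.
2FA beats every other option head-to-head.

2FA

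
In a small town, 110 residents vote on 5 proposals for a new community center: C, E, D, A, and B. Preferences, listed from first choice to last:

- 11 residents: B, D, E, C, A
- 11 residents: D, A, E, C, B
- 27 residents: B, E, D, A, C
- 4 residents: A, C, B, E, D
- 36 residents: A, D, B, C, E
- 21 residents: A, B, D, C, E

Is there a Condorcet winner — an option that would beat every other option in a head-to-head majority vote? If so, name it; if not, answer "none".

A

A vs C: 99–11 for A.
A vs E: 72–38 for A.
A vs D: 61–49 for A.
A vs B: 72–38 for A.
A beats every other option head-to-head.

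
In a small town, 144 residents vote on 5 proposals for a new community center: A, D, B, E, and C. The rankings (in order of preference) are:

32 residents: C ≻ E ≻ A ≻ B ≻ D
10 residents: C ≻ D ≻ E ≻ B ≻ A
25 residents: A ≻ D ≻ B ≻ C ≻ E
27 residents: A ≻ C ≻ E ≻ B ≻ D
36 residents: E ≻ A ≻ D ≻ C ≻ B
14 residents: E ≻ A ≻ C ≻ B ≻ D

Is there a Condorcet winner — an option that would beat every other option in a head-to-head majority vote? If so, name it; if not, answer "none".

none

Checking pairwise contests:
E beats A 92–52.
A beats D 134–10.
A beats B 134–10.
C beats E 94–50.
A beats C 102–42.
Every option loses at least one head-to-head, so there is no Condorcet winner.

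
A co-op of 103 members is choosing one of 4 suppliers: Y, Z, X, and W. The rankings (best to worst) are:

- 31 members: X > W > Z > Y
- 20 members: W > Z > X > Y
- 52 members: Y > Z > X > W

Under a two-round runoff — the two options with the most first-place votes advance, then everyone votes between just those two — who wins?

Y

Round 1 first-place votes: Y 52, Z 0, X 31, W 20.
Y and X advance.
Runoff: Y is preferred to X by 52 voters; X by 51.
Y wins the runoff.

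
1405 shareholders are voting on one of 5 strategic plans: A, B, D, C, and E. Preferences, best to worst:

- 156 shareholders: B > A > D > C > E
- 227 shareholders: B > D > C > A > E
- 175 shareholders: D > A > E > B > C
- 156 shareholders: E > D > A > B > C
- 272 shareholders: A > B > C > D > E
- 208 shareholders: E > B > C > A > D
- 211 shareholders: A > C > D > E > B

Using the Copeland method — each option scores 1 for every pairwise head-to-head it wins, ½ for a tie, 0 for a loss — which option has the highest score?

A: beats B, D, C, and E → score 4.
B: beats D and C; loses to A and E → score 2.
D: beats C and E; loses to A and B → score 2.
C: beats E; loses to A, B, and D → score 1.
E: beats B; loses to A, D, and C → score 1.
A has the best pairwise record.

A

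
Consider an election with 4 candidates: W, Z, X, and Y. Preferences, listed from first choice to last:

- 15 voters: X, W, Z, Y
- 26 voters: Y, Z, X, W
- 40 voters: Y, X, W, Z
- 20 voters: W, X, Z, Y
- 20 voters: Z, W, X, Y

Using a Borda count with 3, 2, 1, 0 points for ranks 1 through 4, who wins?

W: 15·2 + 26·0 + 40·1 + 20·3 + 20·2 = 170
Z: 15·1 + 26·2 + 40·0 + 20·1 + 20·3 = 147
X: 15·3 + 26·1 + 40·2 + 20·2 + 20·1 = 211
Y: 15·0 + 26·3 + 40·3 + 20·0 + 20·0 = 198
X has the highest Borda score (211).

X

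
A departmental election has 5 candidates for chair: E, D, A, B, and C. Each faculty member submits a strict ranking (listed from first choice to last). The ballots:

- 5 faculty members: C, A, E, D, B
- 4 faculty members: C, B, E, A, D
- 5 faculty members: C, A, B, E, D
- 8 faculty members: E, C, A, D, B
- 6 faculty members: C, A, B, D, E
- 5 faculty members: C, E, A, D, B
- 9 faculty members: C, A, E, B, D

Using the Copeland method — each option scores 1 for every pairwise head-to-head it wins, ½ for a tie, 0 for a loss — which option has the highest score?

E: beats D and B; loses to A and C → score 2.
D: loses to E, A, B, and C → score 0.
A: beats E, D, and B; loses to C → score 3.
B: beats D; loses to E, A, and C → score 1.
C: beats E, D, A, and B → score 4.
C has the best pairwise record.

C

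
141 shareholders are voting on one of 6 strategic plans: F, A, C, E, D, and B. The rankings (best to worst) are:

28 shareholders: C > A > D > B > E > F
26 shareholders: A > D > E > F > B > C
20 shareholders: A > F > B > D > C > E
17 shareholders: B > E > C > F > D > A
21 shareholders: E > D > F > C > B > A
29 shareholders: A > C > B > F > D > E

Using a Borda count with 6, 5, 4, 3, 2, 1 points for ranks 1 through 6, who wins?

A

F: 28·1 + 26·3 + 20·5 + 17·3 + 21·4 + 29·3 = 428
A: 28·5 + 26·6 + 20·6 + 17·1 + 21·1 + 29·6 = 628
C: 28·6 + 26·1 + 20·2 + 17·4 + 21·3 + 29·5 = 510
E: 28·2 + 26·4 + 20·1 + 17·5 + 21·6 + 29·1 = 420
D: 28·4 + 26·5 + 20·3 + 17·2 + 21·5 + 29·2 = 499
B: 28·3 + 26·2 + 20·4 + 17·6 + 21·2 + 29·4 = 476
A has the highest Borda score (628).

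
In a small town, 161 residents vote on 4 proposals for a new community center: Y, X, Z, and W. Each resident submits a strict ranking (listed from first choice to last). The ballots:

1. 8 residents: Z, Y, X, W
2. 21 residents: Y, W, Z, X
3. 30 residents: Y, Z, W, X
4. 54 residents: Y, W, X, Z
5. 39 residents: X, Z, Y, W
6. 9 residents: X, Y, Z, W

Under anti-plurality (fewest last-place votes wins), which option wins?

Last-place votes: Y 0, X 51, Z 54, W 56.
Y is ranked last by the fewest voters, so Y wins.

Y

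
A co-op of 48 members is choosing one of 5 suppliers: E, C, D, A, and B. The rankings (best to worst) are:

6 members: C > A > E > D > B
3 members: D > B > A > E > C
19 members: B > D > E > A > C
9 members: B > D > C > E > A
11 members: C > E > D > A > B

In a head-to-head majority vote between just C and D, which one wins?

D

Voters preferring C to D: 17; preferring D to C: 31.
D wins the head-to-head.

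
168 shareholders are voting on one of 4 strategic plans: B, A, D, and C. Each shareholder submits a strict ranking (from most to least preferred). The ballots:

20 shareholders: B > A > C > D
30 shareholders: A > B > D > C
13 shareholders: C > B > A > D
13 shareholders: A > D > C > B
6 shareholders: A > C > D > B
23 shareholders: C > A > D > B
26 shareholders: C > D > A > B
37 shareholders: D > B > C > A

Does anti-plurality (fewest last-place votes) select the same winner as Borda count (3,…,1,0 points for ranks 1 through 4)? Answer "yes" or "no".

no

Anti-plurality — last-place votes: B 68, A 37, D 33, C 30. Winner: C.
Borda — scores: B 220, A 272, D 248, C 268. Winner: A.
The two methods disagree.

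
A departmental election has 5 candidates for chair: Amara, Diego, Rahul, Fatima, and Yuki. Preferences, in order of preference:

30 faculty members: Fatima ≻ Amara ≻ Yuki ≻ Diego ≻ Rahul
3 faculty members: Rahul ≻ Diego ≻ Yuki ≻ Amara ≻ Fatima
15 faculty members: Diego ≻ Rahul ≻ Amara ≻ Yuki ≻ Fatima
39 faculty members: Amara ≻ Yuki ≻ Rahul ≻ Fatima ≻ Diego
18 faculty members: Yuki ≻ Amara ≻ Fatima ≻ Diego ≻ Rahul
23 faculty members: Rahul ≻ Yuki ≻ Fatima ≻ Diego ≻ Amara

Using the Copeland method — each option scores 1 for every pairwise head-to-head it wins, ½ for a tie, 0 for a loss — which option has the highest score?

Amara

Amara: beats Diego, Rahul, Fatima, and Yuki → score 4.
Diego: loses to Amara, Rahul, Fatima, and Yuki → score 0.
Rahul: beats Diego and Fatima; loses to Amara and Yuki → score 2.
Fatima: beats Diego; loses to Amara, Rahul, and Yuki → score 1.
Yuki: beats Diego, Rahul, and Fatima; loses to Amara → score 3.
Amara has the best pairwise record.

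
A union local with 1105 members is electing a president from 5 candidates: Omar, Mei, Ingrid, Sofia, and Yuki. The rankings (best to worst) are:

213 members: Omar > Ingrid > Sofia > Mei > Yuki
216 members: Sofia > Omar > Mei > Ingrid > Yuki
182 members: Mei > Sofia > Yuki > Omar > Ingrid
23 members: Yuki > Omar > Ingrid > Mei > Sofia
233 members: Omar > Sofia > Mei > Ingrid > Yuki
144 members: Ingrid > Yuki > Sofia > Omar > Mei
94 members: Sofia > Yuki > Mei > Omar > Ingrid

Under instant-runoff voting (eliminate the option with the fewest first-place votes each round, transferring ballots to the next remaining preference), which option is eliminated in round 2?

Ingrid

Round 1: Omar 446, Mei 182, Ingrid 144, Sofia 310, Yuki 23. Eliminate Yuki.
Round 2: Omar 469, Mei 182, Ingrid 144, Sofia 310. Eliminate Ingrid.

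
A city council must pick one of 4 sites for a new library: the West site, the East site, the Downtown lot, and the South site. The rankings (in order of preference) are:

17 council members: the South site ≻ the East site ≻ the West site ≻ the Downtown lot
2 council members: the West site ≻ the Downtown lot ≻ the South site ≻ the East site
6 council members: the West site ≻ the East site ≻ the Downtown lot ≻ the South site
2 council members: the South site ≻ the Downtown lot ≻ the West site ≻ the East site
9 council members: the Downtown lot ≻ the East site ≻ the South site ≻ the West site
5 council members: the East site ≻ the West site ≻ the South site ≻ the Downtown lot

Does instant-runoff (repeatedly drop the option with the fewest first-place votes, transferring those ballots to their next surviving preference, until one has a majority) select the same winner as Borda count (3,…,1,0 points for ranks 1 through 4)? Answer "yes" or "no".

no

Instant-runoff — R1 the West site 8, the East site 5, the Downtown lot 9, the South site 19 (the East site out); R2 the West site 13, the Downtown lot 9, the South site 19 (the Downtown lot out); R3 the West site 13, the South site 28 (the South site winner). Winner: the South site.
Borda — scores: the West site 53, the East site 79, the Downtown lot 41, the South site 73. Winner: the East site.
The two methods disagree.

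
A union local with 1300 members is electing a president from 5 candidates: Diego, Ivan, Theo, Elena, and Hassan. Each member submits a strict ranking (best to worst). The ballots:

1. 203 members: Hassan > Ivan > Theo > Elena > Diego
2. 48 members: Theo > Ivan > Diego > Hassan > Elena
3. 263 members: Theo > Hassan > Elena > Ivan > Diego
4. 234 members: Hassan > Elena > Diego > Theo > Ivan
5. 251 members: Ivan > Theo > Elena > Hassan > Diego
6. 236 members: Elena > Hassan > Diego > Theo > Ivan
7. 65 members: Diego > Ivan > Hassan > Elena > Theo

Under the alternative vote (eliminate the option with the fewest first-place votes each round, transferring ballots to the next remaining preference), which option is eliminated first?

Diego

Round 1: Diego 65, Ivan 251, Theo 311, Elena 236, Hassan 437. Eliminate Diego.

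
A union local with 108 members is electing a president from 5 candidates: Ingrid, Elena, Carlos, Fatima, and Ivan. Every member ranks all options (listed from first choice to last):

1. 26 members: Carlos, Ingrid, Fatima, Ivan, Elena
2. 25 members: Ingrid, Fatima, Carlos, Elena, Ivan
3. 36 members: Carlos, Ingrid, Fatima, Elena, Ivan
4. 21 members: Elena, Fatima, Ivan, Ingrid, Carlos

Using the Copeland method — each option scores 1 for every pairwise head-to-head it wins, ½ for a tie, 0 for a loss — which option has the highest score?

Ingrid: beats Elena, Fatima, and Ivan; loses to Carlos → score 3.
Elena: beats Ivan; loses to Ingrid, Carlos, and Fatima → score 1.
Carlos: beats Ingrid, Elena, Fatima, and Ivan → score 4.
Fatima: beats Elena and Ivan; loses to Ingrid and Carlos → score 2.
Ivan: loses to Ingrid, Elena, Carlos, and Fatima → score 0.
Carlos has the best pairwise record.

Carlos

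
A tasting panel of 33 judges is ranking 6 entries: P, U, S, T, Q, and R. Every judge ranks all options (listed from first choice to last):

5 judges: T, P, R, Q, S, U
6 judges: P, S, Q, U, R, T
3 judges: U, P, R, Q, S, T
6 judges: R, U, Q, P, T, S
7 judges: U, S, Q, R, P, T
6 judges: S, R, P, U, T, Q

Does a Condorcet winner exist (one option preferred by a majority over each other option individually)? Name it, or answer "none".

none

Checking pairwise contests:
R beats P 19–14.
P beats U 17–16.
P beats S 20–13.
P beats T 28–5.
P beats Q 20–13.
S beats R 19–14.
Every option loses at least one head-to-head, so there is no Condorcet winner.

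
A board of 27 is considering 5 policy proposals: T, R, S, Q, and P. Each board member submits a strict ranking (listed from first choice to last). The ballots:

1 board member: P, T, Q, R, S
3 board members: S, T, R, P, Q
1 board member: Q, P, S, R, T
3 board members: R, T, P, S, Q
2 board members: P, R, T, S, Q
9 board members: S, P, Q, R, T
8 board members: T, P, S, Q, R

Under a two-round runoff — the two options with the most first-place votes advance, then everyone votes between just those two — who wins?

Round 1 first-place votes: T 8, R 3, S 12, Q 1, P 3.
S and T advance.
Runoff: S is preferred to T by 13 voters; T by 14.
T wins the runoff.

T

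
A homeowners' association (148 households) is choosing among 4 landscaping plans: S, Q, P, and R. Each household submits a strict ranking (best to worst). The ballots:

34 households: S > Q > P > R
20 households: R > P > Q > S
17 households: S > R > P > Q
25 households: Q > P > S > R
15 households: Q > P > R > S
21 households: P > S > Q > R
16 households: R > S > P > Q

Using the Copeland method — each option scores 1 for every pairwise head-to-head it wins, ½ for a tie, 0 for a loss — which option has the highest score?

S: beats Q and R; loses to P → score 2.
Q: beats R; ties P; loses to S → score 1.5.
P: beats S and R; ties Q → score 2.5.
R: loses to S, Q, and P → score 0.
P has the best pairwise record.

P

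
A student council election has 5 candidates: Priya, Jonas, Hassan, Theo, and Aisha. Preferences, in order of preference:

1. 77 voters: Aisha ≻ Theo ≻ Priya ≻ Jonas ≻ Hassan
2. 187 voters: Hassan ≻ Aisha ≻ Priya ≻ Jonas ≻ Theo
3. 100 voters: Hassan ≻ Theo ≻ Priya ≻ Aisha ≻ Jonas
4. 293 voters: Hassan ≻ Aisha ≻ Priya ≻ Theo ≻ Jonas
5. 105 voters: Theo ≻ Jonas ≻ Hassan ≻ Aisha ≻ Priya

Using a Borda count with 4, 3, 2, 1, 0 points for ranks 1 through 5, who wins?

Hassan

Priya: 77·2 + 187·2 + 100·2 + 293·2 + 105·0 = 1314
Jonas: 77·1 + 187·1 + 100·0 + 293·0 + 105·3 = 579
Hassan: 77·0 + 187·4 + 100·4 + 293·4 + 105·2 = 2530
Theo: 77·3 + 187·0 + 100·3 + 293·1 + 105·4 = 1244
Aisha: 77·4 + 187·3 + 100·1 + 293·3 + 105·1 = 1953
Hassan has the highest Borda score (2530).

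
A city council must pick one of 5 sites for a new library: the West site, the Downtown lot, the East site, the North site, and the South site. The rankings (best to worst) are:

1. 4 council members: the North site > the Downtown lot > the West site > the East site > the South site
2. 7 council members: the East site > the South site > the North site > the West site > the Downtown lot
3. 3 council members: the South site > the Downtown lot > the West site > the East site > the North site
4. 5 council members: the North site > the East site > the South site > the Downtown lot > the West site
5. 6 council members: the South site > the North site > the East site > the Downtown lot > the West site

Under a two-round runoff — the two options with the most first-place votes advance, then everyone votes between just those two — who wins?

Round 1 first-place votes: the West site 0, the Downtown lot 0, the East site 7, the North site 9, the South site 9.
the North site and the South site advance.
Runoff: the North site is preferred to the South site by 9 voters; the South site by 16.
the South site wins the runoff.

the South site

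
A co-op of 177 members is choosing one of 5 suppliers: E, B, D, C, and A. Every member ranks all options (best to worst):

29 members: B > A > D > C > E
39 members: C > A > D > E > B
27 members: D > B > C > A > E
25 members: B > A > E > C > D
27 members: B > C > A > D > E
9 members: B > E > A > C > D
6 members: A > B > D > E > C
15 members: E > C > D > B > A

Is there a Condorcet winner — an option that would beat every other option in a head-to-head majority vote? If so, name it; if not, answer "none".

B vs E: 123–54 for B.
B vs D: 96–81 for B.
B vs C: 123–54 for B.
B vs A: 132–45 for B.
B beats every other option head-to-head.

B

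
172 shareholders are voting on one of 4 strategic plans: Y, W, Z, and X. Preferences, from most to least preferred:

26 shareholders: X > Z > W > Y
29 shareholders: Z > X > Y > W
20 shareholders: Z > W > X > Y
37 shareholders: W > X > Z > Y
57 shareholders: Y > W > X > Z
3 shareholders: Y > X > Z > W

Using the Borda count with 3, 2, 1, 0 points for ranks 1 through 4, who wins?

X

Y: 26·0 + 29·1 + 20·0 + 37·0 + 57·3 + 3·3 = 209
W: 26·1 + 29·0 + 20·2 + 37·3 + 57·2 + 3·0 = 291
Z: 26·2 + 29·3 + 20·3 + 37·1 + 57·0 + 3·1 = 239
X: 26·3 + 29·2 + 20·1 + 37·2 + 57·1 + 3·2 = 293
X has the highest Borda score (293).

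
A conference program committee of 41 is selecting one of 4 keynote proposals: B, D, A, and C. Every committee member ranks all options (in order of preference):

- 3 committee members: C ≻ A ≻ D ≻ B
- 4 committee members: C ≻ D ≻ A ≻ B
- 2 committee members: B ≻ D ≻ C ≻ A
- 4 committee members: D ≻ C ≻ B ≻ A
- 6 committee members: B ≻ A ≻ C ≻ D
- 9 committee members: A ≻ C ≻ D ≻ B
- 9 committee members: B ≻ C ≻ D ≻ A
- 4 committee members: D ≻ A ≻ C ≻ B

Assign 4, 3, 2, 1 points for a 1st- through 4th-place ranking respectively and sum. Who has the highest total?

C

B: 3·1 + 4·1 + 2·4 + 4·2 + 6·4 + 9·1 + 9·4 + 4·1 = 96
D: 3·2 + 4·3 + 2·3 + 4·4 + 6·1 + 9·2 + 9·2 + 4·4 = 98
A: 3·3 + 4·2 + 2·1 + 4·1 + 6·3 + 9·4 + 9·1 + 4·3 = 98
C: 3·4 + 4·4 + 2·2 + 4·3 + 6·2 + 9·3 + 9·3 + 4·2 = 118
C has the highest Borda score (118).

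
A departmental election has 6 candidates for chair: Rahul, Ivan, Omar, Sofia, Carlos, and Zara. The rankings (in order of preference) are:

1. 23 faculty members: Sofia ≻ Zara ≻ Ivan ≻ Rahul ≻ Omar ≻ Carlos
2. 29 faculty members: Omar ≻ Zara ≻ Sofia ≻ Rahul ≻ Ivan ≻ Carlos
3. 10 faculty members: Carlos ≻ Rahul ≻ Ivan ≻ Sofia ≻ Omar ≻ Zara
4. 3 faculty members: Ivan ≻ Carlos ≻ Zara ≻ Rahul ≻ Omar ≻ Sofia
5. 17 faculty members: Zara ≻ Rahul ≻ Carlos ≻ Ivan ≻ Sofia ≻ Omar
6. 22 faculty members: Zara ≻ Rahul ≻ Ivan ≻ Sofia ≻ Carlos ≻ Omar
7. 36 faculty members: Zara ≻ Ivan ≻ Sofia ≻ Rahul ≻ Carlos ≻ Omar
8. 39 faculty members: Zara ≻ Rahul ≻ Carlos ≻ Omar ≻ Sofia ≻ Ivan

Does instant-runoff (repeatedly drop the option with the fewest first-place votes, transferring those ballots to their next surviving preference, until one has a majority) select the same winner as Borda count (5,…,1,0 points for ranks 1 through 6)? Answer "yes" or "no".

Instant-runoff — R1 Rahul 0, Ivan 3, Omar 29, Sofia 23, Carlos 10, Zara 114 (Zara winner). Winner: Zara.
Borda — scores: Rahul 534, Ivan 387, Omar 259, Sofia 430, Carlos 288, Zara 787. Winner: Zara.
The two methods agree.

yes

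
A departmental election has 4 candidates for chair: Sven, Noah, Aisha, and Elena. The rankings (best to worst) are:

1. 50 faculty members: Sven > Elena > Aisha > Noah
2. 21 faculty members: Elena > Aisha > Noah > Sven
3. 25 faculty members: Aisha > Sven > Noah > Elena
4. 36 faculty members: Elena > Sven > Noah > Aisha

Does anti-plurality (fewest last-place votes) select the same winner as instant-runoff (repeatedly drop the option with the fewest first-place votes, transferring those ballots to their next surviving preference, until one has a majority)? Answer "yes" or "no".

Anti-plurality — last-place votes: Sven 21, Noah 50, Aisha 36, Elena 25. Winner: Sven.
Instant-runoff — R1 Sven 50, Noah 0, Aisha 25, Elena 57 (Noah out); R2 Sven 50, Aisha 25, Elena 57 (Aisha out); R3 Sven 75, Elena 57 (Sven winner). Winner: Sven.
The two methods agree.

yes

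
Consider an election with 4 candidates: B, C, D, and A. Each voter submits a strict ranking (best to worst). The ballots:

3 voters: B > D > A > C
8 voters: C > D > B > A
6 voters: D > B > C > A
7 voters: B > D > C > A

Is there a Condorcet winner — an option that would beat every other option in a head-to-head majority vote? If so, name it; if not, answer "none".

D

D vs B: 14–10 for D.
D vs C: 16–8 for D.
D vs A: 24–0 for D.
D beats every other option head-to-head.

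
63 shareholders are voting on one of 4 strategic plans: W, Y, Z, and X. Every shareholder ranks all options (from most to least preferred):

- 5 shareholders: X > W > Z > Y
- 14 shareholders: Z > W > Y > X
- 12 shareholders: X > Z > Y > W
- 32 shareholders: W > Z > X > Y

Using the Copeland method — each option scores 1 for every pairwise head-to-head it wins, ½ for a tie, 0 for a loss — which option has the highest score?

W: beats Y, Z, and X → score 3.
Y: loses to W, Z, and X → score 0.
Z: beats Y and X; loses to W → score 2.
X: beats Y; loses to W and Z → score 1.
W has the best pairwise record.

W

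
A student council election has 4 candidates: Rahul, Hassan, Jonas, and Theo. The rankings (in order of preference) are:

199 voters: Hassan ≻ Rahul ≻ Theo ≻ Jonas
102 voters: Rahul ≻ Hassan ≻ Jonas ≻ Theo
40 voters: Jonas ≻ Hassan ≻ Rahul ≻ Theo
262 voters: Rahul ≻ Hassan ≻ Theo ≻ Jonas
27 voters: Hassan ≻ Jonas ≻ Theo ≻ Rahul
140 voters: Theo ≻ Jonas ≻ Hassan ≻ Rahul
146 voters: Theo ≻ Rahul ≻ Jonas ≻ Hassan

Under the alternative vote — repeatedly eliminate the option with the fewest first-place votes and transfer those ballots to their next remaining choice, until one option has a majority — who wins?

Rahul

Round 1: Rahul 364, Hassan 226, Jonas 40, Theo 286. Eliminate Jonas.
Round 2: Rahul 364, Hassan 266, Theo 286. Eliminate Hassan.
Round 3: Rahul 603, Theo 313. Rahul has a majority.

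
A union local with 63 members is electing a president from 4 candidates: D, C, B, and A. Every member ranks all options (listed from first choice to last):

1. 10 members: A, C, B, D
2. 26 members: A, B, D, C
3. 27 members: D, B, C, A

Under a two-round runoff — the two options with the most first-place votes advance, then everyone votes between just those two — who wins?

A

Round 1 first-place votes: D 27, C 0, B 0, A 36.
A and D advance.
Runoff: A is preferred to D by 36 voters; D by 27.
A wins the runoff.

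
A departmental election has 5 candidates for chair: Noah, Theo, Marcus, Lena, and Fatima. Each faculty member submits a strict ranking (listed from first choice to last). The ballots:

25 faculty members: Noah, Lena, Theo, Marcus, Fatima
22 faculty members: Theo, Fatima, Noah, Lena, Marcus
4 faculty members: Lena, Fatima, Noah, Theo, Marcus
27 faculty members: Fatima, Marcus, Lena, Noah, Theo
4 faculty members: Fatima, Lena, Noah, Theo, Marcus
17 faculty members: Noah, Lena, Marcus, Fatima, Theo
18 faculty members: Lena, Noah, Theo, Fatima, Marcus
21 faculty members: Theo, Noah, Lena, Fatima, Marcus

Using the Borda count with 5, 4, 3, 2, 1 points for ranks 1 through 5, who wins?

Noah: 25·5 + 22·3 + 4·3 + 27·2 + 4·3 + 17·5 + 18·4 + 21·4 = 510
Theo: 25·3 + 22·5 + 4·2 + 27·1 + 4·2 + 17·1 + 18·3 + 21·5 = 404
Marcus: 25·2 + 22·1 + 4·1 + 27·4 + 4·1 + 17·3 + 18·1 + 21·1 = 278
Lena: 25·4 + 22·2 + 4·5 + 27·3 + 4·4 + 17·4 + 18·5 + 21·3 = 482
Fatima: 25·1 + 22·4 + 4·4 + 27·5 + 4·5 + 17·2 + 18·2 + 21·2 = 396
Noah has the highest Borda score (510).

Noah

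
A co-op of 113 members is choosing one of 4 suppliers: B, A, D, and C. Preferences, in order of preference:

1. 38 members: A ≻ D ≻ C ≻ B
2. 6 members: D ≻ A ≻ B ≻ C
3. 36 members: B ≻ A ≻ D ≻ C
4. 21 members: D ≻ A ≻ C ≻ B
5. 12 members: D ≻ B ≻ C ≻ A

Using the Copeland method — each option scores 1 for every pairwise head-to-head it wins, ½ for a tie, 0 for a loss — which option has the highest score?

A

B: loses to A, D, and C → score 0.
A: beats B, D, and C → score 3.
D: beats B and C; loses to A → score 2.
C: beats B; loses to A and D → score 1.
A has the best pairwise record.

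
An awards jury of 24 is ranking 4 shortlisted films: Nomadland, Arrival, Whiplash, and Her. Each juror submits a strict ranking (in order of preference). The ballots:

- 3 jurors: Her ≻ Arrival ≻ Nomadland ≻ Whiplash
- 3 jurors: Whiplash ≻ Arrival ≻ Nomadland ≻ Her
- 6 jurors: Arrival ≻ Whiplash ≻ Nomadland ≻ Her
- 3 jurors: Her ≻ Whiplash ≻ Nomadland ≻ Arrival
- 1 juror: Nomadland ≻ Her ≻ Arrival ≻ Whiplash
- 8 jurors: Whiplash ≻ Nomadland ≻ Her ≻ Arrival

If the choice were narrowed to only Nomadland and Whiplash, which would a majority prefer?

Voters preferring Nomadland to Whiplash: 4; preferring Whiplash to Nomadland: 20.
Whiplash wins the head-to-head.

Whiplash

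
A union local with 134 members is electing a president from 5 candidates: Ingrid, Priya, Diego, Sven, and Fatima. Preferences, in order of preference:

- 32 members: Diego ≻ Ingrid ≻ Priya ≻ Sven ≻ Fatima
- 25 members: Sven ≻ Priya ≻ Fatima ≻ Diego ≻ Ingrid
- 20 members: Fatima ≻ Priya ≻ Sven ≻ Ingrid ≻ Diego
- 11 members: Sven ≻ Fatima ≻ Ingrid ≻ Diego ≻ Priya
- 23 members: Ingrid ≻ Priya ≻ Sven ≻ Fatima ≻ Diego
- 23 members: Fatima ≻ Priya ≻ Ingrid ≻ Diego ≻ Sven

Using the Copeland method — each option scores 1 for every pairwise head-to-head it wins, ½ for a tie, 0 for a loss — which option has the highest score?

Priya

Ingrid: beats Diego and Sven; loses to Priya and Fatima → score 2.
Priya: beats Ingrid, Diego, Sven, and Fatima → score 4.
Diego: loses to Ingrid, Priya, Sven, and Fatima → score 0.
Sven: beats Diego and Fatima; loses to Ingrid and Priya → score 2.
Fatima: beats Ingrid and Diego; loses to Priya and Sven → score 2.
Priya has the best pairwise record.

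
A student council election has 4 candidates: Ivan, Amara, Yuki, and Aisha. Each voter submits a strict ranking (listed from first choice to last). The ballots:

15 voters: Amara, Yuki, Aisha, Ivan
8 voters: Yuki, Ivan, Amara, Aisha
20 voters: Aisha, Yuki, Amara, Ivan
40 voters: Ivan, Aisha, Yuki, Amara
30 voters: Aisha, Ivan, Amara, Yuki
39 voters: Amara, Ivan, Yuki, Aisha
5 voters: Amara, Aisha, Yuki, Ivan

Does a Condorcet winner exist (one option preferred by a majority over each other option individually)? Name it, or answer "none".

Checking pairwise contests:
Amara beats Ivan 79–78.
Aisha beats Amara 90–67.
Ivan beats Yuki 109–48.
Ivan beats Aisha 87–70.
Every option loses at least one head-to-head, so there is no Condorcet winner.

none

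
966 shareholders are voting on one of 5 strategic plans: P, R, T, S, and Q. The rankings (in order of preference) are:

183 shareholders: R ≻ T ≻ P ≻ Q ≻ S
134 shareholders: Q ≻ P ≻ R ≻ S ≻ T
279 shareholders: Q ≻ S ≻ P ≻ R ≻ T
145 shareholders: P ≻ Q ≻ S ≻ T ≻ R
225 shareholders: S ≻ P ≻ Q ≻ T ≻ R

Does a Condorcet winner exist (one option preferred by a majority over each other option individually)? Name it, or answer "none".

Checking pairwise contests:
S beats P 504–462.
P beats R 783–183.
P beats T 783–183.
Q beats S 741–225.
P beats Q 553–413.
Every option loses at least one head-to-head, so there is no Condorcet winner.

none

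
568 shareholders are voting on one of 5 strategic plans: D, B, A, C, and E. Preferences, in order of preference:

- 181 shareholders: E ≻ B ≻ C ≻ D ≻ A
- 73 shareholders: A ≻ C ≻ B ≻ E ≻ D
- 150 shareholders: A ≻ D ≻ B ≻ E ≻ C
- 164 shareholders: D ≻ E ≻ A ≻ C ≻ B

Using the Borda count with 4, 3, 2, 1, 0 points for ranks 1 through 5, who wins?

D: 181·1 + 73·0 + 150·3 + 164·4 = 1287
B: 181·3 + 73·2 + 150·2 + 164·0 = 989
A: 181·0 + 73·4 + 150·4 + 164·2 = 1220
C: 181·2 + 73·3 + 150·0 + 164·1 = 745
E: 181·4 + 73·1 + 150·1 + 164·3 = 1439
E has the highest Borda score (1439).

E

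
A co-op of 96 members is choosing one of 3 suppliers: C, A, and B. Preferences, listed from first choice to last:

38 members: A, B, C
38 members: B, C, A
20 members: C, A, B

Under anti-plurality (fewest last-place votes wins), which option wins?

Last-place votes: C 38, A 38, B 20.
B is ranked last by the fewest voters, so B wins.

B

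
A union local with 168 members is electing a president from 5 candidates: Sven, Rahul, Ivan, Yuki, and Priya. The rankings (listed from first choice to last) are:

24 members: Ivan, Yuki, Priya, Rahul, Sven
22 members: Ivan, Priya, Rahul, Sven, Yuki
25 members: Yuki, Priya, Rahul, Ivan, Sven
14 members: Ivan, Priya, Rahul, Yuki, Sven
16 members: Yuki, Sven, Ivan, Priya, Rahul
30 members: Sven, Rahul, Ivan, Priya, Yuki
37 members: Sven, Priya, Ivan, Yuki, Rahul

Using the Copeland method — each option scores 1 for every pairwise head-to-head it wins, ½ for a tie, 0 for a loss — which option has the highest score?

Sven: beats Yuki; loses to Rahul, Ivan, and Priya → score 1.
Rahul: beats Sven; loses to Ivan, Yuki, and Priya → score 1.
Ivan: beats Sven, Rahul, Yuki, and Priya → score 4.
Yuki: beats Rahul; loses to Sven, Ivan, and Priya → score 1.
Priya: beats Sven, Rahul, and Yuki; loses to Ivan → score 3.
Ivan has the best pairwise record.

Ivan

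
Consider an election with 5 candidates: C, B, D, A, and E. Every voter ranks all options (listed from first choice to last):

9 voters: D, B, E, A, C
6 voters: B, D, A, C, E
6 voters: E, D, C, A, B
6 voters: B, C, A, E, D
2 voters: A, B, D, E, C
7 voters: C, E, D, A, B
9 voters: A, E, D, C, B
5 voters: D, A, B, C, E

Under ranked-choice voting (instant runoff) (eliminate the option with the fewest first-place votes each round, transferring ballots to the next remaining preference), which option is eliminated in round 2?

C

Round 1: C 7, B 12, D 14, A 11, E 6. Eliminate E.
Round 2: C 7, B 12, D 20, A 11. Eliminate C.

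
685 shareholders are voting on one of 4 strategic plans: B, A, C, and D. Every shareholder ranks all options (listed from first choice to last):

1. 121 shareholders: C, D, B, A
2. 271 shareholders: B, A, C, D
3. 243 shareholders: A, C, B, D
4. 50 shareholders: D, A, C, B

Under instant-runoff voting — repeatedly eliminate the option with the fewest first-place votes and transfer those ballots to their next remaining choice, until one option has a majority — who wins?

Round 1: B 271, A 243, C 121, D 50. Eliminate D.
Round 2: B 271, A 293, C 121. Eliminate C.
Round 3: B 392, A 293. B has a majority.

B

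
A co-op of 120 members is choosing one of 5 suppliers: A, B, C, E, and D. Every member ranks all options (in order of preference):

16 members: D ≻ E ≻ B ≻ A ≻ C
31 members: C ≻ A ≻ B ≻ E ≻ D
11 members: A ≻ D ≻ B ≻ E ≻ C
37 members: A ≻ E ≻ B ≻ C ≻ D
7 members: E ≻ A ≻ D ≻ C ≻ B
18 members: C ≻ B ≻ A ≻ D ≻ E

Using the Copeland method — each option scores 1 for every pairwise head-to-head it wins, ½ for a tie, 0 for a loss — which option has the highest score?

A: beats B, C, E, and D → score 4.
B: beats C and D; ties E; loses to A → score 2.5.
C: beats D; loses to A, B, and E → score 1.
E: beats C and D; ties B; loses to A → score 2.5.
D: loses to A, B, C, and E → score 0.
A has the best pairwise record.

A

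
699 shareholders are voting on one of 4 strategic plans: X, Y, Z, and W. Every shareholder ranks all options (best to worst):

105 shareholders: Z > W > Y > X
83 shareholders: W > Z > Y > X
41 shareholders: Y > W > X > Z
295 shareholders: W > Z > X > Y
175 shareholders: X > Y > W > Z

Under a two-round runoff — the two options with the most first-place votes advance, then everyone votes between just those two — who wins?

W

Round 1 first-place votes: X 175, Y 41, Z 105, W 378.
W and X advance.
Runoff: W is preferred to X by 524 voters; X by 175.
W wins the runoff.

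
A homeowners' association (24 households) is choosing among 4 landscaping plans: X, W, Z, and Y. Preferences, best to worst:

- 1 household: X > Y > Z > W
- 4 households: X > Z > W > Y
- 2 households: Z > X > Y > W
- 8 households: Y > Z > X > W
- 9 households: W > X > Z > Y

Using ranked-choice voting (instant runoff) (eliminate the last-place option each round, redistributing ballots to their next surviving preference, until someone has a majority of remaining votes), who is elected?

Round 1: X 5, W 9, Z 2, Y 8. Eliminate Z.
Round 2: X 7, W 9, Y 8. Eliminate X.
Round 3: W 13, Y 11. W has a majority.

W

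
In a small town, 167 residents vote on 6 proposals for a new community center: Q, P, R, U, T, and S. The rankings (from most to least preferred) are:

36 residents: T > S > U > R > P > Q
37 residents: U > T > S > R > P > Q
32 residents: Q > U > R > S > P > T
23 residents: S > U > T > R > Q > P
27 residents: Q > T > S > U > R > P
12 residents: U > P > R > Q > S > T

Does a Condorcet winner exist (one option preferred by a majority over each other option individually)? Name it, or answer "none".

Checking pairwise contests:
P beats Q 85–82.
R beats P 155–12.
U beats R 167–0.
S beats U 86–81.
U beats T 104–63.
T beats S 100–67.
Every option loses at least one head-to-head, so there is no Condorcet winner.

none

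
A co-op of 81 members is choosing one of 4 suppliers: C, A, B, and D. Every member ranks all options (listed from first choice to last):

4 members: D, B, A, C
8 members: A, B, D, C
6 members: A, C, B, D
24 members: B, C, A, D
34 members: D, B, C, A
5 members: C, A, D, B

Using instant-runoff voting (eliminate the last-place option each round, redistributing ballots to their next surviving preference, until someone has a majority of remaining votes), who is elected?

Round 1: C 5, A 14, B 24, D 38. Eliminate C.
Round 2: A 19, B 24, D 38. Eliminate A.
Round 3: B 38, D 43. D has a majority.

D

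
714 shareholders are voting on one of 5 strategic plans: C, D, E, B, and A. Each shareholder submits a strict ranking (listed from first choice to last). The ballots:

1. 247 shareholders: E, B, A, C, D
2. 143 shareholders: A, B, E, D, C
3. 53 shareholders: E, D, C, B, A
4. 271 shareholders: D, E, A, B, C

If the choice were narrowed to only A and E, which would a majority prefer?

Voters preferring A to E: 143; preferring E to A: 571.
E wins the head-to-head.

E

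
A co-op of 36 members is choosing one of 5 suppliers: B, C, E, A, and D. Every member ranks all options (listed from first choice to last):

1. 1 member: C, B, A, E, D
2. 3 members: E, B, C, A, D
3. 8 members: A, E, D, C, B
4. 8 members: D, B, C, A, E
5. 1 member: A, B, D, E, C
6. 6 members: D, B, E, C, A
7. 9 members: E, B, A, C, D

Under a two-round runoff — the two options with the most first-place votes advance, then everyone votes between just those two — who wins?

Round 1 first-place votes: B 0, C 1, E 12, A 9, D 14.
D and E advance.
Runoff: D is preferred to E by 15 voters; E by 21.
E wins the runoff.

E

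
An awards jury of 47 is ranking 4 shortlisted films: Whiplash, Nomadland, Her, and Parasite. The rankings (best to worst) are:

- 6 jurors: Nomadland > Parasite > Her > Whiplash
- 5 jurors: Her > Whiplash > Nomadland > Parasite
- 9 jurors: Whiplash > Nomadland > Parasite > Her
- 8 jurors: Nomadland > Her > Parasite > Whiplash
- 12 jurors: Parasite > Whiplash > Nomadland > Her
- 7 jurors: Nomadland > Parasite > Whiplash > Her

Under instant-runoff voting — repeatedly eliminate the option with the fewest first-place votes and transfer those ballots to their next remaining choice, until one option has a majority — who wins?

Whiplash

Round 1: Whiplash 9, Nomadland 21, Her 5, Parasite 12. Eliminate Her.
Round 2: Whiplash 14, Nomadland 21, Parasite 12. Eliminate Parasite.
Round 3: Whiplash 26, Nomadland 21. Whiplash has a majority.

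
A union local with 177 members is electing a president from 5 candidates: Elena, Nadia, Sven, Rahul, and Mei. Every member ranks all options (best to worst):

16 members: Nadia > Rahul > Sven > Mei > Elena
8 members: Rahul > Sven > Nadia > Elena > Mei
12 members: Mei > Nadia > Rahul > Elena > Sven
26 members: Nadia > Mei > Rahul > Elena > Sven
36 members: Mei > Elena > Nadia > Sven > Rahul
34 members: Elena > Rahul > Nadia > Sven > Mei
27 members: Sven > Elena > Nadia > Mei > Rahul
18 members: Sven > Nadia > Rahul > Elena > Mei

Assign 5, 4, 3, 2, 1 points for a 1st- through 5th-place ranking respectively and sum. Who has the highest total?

Nadia

Elena: 16·1 + 8·2 + 12·2 + 26·2 + 36·4 + 34·5 + 27·4 + 18·2 = 566
Nadia: 16·5 + 8·3 + 12·4 + 26·5 + 36·3 + 34·3 + 27·3 + 18·4 = 645
Sven: 16·3 + 8·4 + 12·1 + 26·1 + 36·2 + 34·2 + 27·5 + 18·5 = 483
Rahul: 16·4 + 8·5 + 12·3 + 26·3 + 36·1 + 34·4 + 27·1 + 18·3 = 471
Mei: 16·2 + 8·1 + 12·5 + 26·4 + 36·5 + 34·1 + 27·2 + 18·1 = 490
Nadia has the highest Borda score (645).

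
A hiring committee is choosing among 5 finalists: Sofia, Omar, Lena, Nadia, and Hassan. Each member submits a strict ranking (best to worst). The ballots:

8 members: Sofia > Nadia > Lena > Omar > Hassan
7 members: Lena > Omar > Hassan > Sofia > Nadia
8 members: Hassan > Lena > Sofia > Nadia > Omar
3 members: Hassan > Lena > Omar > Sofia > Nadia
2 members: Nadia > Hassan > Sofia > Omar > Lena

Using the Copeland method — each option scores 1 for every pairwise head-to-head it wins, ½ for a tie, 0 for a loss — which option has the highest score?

Lena

Sofia: beats Omar and Nadia; loses to Lena and Hassan → score 2.
Omar: beats Hassan; loses to Sofia, Lena, and Nadia → score 1.
Lena: beats Sofia, Omar, Nadia, and Hassan → score 4.
Nadia: beats Omar; loses to Sofia, Lena, and Hassan → score 1.
Hassan: beats Sofia and Nadia; loses to Omar and Lena → score 2.
Lena has the best pairwise record.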